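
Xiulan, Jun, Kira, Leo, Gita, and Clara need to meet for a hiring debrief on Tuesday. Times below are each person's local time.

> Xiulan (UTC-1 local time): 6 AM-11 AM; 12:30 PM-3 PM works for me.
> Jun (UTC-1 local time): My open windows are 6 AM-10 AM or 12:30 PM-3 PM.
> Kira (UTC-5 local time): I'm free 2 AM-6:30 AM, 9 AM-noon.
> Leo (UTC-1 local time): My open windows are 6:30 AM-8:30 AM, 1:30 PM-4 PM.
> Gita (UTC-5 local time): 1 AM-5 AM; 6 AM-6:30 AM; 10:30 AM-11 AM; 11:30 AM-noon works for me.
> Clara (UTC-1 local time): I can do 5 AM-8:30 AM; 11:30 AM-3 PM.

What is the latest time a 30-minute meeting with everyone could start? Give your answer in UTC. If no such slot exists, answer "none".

Xiulan in UTC: 07:00-12:00, 13:30-16:00 (add 1h to convert from UTC-1).
Jun in UTC: 07:00-11:00, 13:30-16:00 (add 1h to convert from UTC-1).
Kira in UTC: 07:00-11:30, 14:00-17:00 (add 5h to convert from UTC-5).
Leo in UTC: 07:30-09:30, 14:30-17:00 (add 1h to convert from UTC-1).
Gita in UTC: 06:00-10:00, 11:00-11:30, 15:30-16:00, 16:30-17:00 (add 5h to convert from UTC-5).
Clara in UTC: 06:00-09:30, 12:30-16:00 (add 1h to convert from UTC-1).
Xiulan ∩ Jun: 07:00-11:00, 13:30-16:00.
Xiulan ∩ Jun ∩ Kira: 07:00-11:00, 14:00-16:00.
Xiulan ∩ Jun ∩ Kira ∩ Leo: 07:30-09:30, 14:30-16:00.
Xiulan ∩ Jun ∩ Kira ∩ Leo ∩ Gita: 07:30-09:30, 15:30-16:00.
Xiulan ∩ Jun ∩ Kira ∩ Leo ∩ Gita ∩ Clara: 07:30-09:30, 15:30-16:00.
The last common window of at least 30 minutes is 15:30-16:00; a 30-minute meeting can start as late as 15:30 and still end by 16:00.

15:30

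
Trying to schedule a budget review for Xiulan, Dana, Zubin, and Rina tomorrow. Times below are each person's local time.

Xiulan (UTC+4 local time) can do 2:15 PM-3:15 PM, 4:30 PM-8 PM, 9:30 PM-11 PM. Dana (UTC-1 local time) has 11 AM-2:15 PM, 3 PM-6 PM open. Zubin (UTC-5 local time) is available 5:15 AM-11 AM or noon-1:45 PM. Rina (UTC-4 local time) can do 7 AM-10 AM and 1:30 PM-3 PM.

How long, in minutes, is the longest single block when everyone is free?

90

Xiulan in UTC: 10:15-11:15, 12:30-16:00, 17:30-19:00 (subtract 4h to convert from UTC+4).
Dana in UTC: 12:00-15:15, 16:00-19:00 (add 1h to convert from UTC-1).
Zubin in UTC: 10:15-16:00, 17:00-18:45 (add 5h to convert from UTC-5).
Rina in UTC: 11:00-14:00, 17:30-19:00 (add 4h to convert from UTC-4).
Xiulan ∩ Dana: 12:30-15:15, 17:30-19:00.
Xiulan ∩ Dana ∩ Zubin: 12:30-15:15, 17:30-18:45.
Xiulan ∩ Dana ∩ Zubin ∩ Rina: 12:30-14:00, 17:30-18:45.
The longest is 12:30-14:00 at 90 minutes.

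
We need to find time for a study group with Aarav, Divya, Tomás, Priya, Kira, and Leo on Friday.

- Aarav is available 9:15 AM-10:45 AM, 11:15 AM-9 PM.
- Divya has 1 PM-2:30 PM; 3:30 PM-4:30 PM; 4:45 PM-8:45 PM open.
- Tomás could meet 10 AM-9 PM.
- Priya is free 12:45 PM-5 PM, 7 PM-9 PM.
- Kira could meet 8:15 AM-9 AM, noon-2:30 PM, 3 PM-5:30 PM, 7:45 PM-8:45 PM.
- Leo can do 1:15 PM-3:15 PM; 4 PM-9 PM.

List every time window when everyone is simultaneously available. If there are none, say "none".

13:15-14:30, 16:00-16:30, 16:45-17:00, 19:45-20:45

Aarav ∩ Divya: 13:00-14:30, 15:30-16:30, 16:45-20:45.
Aarav ∩ Divya ∩ Tomás: 13:00-14:30, 15:30-16:30, 16:45-20:45.
Aarav ∩ Divya ∩ Tomás ∩ Priya: 13:00-14:30, 15:30-16:30, 16:45-17:00, 19:00-20:45.
Aarav ∩ Divya ∩ Tomás ∩ Priya ∩ Kira: 13:00-14:30, 15:30-16:30, 16:45-17:00, 19:45-20:45.
Aarav ∩ Divya ∩ Tomás ∩ Priya ∩ Kira ∩ Leo: 13:15-14:30, 16:00-16:30, 16:45-17:00, 19:45-20:45.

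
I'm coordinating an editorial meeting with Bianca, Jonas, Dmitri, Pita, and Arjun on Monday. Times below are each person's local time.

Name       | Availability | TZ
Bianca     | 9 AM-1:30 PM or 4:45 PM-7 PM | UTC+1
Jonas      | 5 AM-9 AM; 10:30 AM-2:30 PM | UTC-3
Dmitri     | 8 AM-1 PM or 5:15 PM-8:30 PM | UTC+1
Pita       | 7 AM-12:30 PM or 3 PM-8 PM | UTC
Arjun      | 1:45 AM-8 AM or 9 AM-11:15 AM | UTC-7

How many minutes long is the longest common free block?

195

Bianca in UTC: 08:00-12:30, 15:45-18:00 (subtract 1h to convert from UTC+1).
Jonas in UTC: 08:00-12:00, 13:30-17:30 (add 3h to convert from UTC-3).
Dmitri in UTC: 07:00-12:00, 16:15-19:30 (subtract 1h to convert from UTC+1).
Pita in UTC: 07:00-12:30, 15:00-20:00.
Arjun in UTC: 08:45-15:00, 16:00-18:15 (add 7h to convert from UTC-7).
Bianca ∩ Jonas: 08:00-12:00, 15:45-17:30.
Bianca ∩ Jonas ∩ Dmitri: 08:00-12:00, 16:15-17:30.
Bianca ∩ Jonas ∩ Dmitri ∩ Pita: 08:00-12:00, 16:15-17:30.
Bianca ∩ Jonas ∩ Dmitri ∩ Pita ∩ Arjun: 08:45-12:00, 16:15-17:30.
Those are the intersection windows.
The longest is 08:45-12:00 at 195 minutes.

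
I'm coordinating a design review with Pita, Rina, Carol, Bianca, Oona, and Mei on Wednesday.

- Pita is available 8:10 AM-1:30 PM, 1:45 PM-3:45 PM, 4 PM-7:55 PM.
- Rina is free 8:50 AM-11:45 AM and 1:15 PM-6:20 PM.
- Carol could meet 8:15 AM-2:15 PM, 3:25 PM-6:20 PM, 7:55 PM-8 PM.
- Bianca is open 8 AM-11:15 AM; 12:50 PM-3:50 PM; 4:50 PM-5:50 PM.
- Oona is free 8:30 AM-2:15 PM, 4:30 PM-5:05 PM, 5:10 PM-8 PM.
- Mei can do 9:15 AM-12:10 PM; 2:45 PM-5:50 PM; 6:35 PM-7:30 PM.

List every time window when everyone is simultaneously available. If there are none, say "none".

09:15-11:15, 16:50-17:05, 17:10-17:50

Pita ∩ Rina: 08:50-11:45, 13:15-13:30, 13:45-15:45, 16:00-18:20.
Pita ∩ Rina ∩ Carol: 08:50-11:45, 13:15-13:30, 13:45-14:15, 15:25-15:45, 16:00-18:20.
Pita ∩ Rina ∩ Carol ∩ Bianca: 08:50-11:15, 13:15-13:30, 13:45-14:15, 15:25-15:45, 16:50-17:50.
Pita ∩ Rina ∩ Carol ∩ Bianca ∩ Oona: 08:50-11:15, 13:15-13:30, 13:45-14:15, 16:50-17:05, 17:10-17:50.
Pita ∩ Rina ∩ Carol ∩ Bianca ∩ Oona ∩ Mei: 09:15-11:15, 16:50-17:05, 17:10-17:50.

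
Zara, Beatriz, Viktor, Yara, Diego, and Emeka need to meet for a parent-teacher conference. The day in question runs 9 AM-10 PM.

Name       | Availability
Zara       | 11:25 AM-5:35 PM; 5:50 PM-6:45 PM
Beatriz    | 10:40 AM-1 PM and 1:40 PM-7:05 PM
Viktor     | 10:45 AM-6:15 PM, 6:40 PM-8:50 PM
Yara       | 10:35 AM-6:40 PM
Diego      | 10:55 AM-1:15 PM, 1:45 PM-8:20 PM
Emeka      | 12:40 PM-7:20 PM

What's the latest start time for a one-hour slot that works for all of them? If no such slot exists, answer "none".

16:35

Zara ∩ Beatriz: 11:25-13:00, 13:40-17:35, 17:50-18:45.
Zara ∩ Beatriz ∩ Viktor: 11:25-13:00, 13:40-17:35, 17:50-18:15, 18:40-18:45.
Zara ∩ Beatriz ∩ Viktor ∩ Yara: 11:25-13:00, 13:40-17:35, 17:50-18:15.
Zara ∩ Beatriz ∩ Viktor ∩ Yara ∩ Diego: 11:25-13:00, 13:45-17:35, 17:50-18:15.
Zara ∩ Beatriz ∩ Viktor ∩ Yara ∩ Diego ∩ Emeka: 12:40-13:00, 13:45-17:35, 17:50-18:15.
So the common availability across everyone is 12:40-13:00, 13:45-17:35, 17:50-18:15.
The last common window of at least 60 minutes is 13:45-17:35; a 60-minute meeting can start as late as 16:35 and still end by 17:35.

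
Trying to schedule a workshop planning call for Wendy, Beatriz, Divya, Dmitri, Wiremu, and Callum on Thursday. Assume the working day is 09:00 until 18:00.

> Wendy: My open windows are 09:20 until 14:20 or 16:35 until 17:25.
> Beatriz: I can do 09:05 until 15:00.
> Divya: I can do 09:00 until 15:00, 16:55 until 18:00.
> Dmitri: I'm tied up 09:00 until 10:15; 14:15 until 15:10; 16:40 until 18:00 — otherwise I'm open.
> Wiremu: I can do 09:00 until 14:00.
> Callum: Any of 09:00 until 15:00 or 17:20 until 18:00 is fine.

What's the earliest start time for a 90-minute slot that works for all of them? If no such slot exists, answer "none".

Wendy free: 09:20-14:20, 16:35-17:25.
Beatriz free: 09:05-15:00.
Divya free: 09:00-15:00, 16:55-18:00.
Dmitri free: 10:15-14:15, 15:10-16:40 (invert busy blocks within the working day).
Wiremu free: 09:00-14:00.
Callum free: 09:00-15:00, 17:20-18:00.
Wendy ∩ Beatriz: 09:20-14:20.
Wendy ∩ Beatriz ∩ Divya: 09:20-14:20.
Wendy ∩ Beatriz ∩ Divya ∩ Dmitri: 10:15-14:15.
Wendy ∩ Beatriz ∩ Divya ∩ Dmitri ∩ Wiremu: 10:15-14:00.
Wendy ∩ Beatriz ∩ Divya ∩ Dmitri ∩ Wiremu ∩ Callum: 10:15-14:00.
The first common window of at least 90 minutes is 10:15-14:00, so the earliest start is 10:15.

10:15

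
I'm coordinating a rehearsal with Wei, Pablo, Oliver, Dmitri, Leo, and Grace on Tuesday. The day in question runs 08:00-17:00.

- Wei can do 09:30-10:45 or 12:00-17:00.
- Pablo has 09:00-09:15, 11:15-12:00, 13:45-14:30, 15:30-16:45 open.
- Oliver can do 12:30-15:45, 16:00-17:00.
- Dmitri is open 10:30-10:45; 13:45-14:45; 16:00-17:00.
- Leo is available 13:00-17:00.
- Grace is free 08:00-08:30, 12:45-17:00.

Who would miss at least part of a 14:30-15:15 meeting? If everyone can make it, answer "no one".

Dmitri, Pablo

Wei: free for 14:30-15:15. Pablo: not fully free for 14:30-15:15. Oliver: free for 14:30-15:15. Dmitri: not fully free for 14:30-15:15. Leo: free for 14:30-15:15. Grace: free for 14:30-15:15.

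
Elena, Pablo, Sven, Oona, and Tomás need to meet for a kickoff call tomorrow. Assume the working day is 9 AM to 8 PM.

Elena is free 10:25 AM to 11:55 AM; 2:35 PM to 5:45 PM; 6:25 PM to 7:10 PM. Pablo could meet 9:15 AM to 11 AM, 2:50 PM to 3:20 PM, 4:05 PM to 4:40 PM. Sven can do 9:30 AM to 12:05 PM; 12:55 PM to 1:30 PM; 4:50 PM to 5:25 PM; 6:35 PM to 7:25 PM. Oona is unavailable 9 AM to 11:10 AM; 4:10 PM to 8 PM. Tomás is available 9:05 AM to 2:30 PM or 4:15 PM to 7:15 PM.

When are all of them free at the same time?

Elena free: 10:25-11:55, 14:35-17:45, 18:25-19:10.
Pablo free: 09:15-11:00, 14:50-15:20, 16:05-16:40.
Sven free: 09:30-12:05, 12:55-13:30, 16:50-17:25, 18:35-19:25.
Oona free: 11:10-16:10 (invert busy blocks within the working day).
Tomás free: 09:05-14:30, 16:15-19:15.
Elena ∩ Pablo: 10:25-11:00, 14:50-15:20, 16:05-16:40.
Elena ∩ Pablo ∩ Sven: 10:25-11:00.
Elena ∩ Pablo ∩ Sven ∩ Oona: ∅.
Elena ∩ Pablo ∩ Sven ∩ Oona ∩ Tomás: ∅.
There is no time when everyone is free.

none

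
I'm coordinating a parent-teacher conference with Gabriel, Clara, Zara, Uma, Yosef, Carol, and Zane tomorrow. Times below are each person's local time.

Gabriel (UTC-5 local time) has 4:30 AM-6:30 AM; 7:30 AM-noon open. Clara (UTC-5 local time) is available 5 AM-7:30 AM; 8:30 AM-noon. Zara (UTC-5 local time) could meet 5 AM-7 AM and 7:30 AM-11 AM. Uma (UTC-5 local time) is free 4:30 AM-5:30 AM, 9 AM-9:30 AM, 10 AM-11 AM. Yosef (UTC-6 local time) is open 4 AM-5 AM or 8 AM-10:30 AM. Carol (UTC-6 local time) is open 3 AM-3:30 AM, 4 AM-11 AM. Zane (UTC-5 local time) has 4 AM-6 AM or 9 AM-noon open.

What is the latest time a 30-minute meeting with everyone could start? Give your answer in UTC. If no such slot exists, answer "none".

15:30

Gabriel in UTC: 09:30-11:30, 12:30-17:00 (add 5h to convert from UTC-5).
Clara in UTC: 10:00-12:30, 13:30-17:00 (add 5h to convert from UTC-5).
Zara in UTC: 10:00-12:00, 12:30-16:00 (add 5h to convert from UTC-5).
Uma in UTC: 09:30-10:30, 14:00-14:30, 15:00-16:00 (add 5h to convert from UTC-5).
Yosef in UTC: 10:00-11:00, 14:00-16:30 (add 6h to convert from UTC-6).
Carol in UTC: 09:00-09:30, 10:00-17:00 (add 6h to convert from UTC-6).
Zane in UTC: 09:00-11:00, 14:00-17:00 (add 5h to convert from UTC-5).
Gabriel ∩ Clara: 10:00-11:30, 13:30-17:00.
Gabriel ∩ Clara ∩ Zara: 10:00-11:30, 13:30-16:00.
Gabriel ∩ Clara ∩ Zara ∩ Uma: 10:00-10:30, 14:00-14:30, 15:00-16:00.
Gabriel ∩ Clara ∩ Zara ∩ Uma ∩ Yosef: 10:00-10:30, 14:00-14:30, 15:00-16:00.
Gabriel ∩ Clara ∩ Zara ∩ Uma ∩ Yosef ∩ Carol: 10:00-10:30, 14:00-14:30, 15:00-16:00.
Gabriel ∩ Clara ∩ Zara ∩ Uma ∩ Yosef ∩ Carol ∩ Zane: 10:00-10:30, 14:00-14:30, 15:00-16:00.
The last common window of at least 30 minutes is 15:00-16:00; a 30-minute meeting can start as late as 15:30 and still end by 16:00.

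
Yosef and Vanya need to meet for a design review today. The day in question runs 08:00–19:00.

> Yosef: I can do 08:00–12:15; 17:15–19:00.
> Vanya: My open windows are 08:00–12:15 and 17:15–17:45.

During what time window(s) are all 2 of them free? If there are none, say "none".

08:00-12:15, 17:15-17:45

Yosef ∩ Vanya: 08:00-12:15, 17:15-17:45.
So the common availability across everyone is 08:00-12:15, 17:15-17:45.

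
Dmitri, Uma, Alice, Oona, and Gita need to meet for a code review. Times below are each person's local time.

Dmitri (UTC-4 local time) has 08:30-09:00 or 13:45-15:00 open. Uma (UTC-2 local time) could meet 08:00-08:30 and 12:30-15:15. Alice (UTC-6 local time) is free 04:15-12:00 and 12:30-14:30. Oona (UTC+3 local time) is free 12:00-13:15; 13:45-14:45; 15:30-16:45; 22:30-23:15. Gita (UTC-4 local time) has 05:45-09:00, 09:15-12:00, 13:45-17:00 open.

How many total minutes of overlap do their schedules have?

0

Dmitri in UTC: 12:30-13:00, 17:45-19:00 (add 4h to convert from UTC-4).
Uma in UTC: 10:00-10:30, 14:30-17:15 (add 2h to convert from UTC-2).
Alice in UTC: 10:15-18:00, 18:30-20:30 (add 6h to convert from UTC-6).
Oona in UTC: 09:00-10:15, 10:45-11:45, 12:30-13:45, 19:30-20:15 (subtract 3h to convert from UTC+3).
Gita in UTC: 09:45-13:00, 13:15-16:00, 17:45-21:00 (add 4h to convert from UTC-4).
Dmitri ∩ Uma: ∅.
Dmitri ∩ Uma ∩ Alice: ∅.
Dmitri ∩ Uma ∩ Alice ∩ Oona: ∅.
Dmitri ∩ Uma ∩ Alice ∩ Oona ∩ Gita: ∅.
There is no time when everyone is free.
There is no common window, so the total is 0 minutes.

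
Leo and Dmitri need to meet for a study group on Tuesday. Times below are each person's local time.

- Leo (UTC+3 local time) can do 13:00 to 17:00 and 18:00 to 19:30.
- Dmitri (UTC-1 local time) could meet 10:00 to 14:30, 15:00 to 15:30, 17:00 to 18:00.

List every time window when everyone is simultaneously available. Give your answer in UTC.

Leo in UTC: 10:00-14:00, 15:00-16:30 (subtract 3h to convert from UTC+3).
Dmitri in UTC: 11:00-15:30, 16:00-16:30, 18:00-19:00 (add 1h to convert from UTC-1).
Leo ∩ Dmitri: 11:00-14:00, 15:00-15:30, 16:00-16:30.

11:00-14:00, 15:00-15:30, 16:00-16:30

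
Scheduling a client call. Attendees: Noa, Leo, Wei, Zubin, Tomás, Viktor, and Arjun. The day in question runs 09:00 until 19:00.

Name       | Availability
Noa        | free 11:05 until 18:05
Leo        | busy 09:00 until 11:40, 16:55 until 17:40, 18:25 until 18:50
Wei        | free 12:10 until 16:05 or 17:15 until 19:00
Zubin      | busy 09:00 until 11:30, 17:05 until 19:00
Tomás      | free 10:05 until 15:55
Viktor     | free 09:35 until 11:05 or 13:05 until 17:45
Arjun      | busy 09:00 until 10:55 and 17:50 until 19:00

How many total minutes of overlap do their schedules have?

Noa free: 11:05-18:05.
Leo free: 11:40-16:55, 17:40-18:25, 18:50-19:00 (invert busy blocks within the working day).
Wei free: 12:10-16:05, 17:15-19:00.
Zubin free: 11:30-17:05 (invert busy blocks within the working day).
Tomás free: 10:05-15:55.
Viktor free: 09:35-11:05, 13:05-17:45.
Arjun free: 10:55-17:50 (invert busy blocks within the working day).
Noa ∩ Leo: 11:40-16:55, 17:40-18:05.
Noa ∩ Leo ∩ Wei: 12:10-16:05, 17:40-18:05.
Noa ∩ Leo ∩ Wei ∩ Zubin: 12:10-16:05.
Noa ∩ Leo ∩ Wei ∩ Zubin ∩ Tomás: 12:10-15:55.
Noa ∩ Leo ∩ Wei ∩ Zubin ∩ Tomás ∩ Viktor: 13:05-15:55.
Noa ∩ Leo ∩ Wei ∩ Zubin ∩ Tomás ∩ Viktor ∩ Arjun: 13:05-15:55.
So the common availability across everyone is 13:05-15:55.
That's a single block of 170 minutes.

170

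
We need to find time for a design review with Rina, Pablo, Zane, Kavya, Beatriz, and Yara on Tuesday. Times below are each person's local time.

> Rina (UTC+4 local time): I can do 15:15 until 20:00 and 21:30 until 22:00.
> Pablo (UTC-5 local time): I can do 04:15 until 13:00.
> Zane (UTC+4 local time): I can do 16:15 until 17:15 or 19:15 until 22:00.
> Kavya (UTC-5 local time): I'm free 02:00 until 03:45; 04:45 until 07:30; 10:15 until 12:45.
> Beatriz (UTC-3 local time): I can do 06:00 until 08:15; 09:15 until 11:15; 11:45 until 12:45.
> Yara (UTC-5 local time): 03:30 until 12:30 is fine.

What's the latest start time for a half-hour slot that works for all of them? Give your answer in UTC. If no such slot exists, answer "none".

15:15

Rina in UTC: 11:15-16:00, 17:30-18:00 (subtract 4h to convert from UTC+4).
Pablo in UTC: 09:15-18:00 (add 5h to convert from UTC-5).
Zane in UTC: 12:15-13:15, 15:15-18:00 (subtract 4h to convert from UTC+4).
Kavya in UTC: 07:00-08:45, 09:45-12:30, 15:15-17:45 (add 5h to convert from UTC-5).
Beatriz in UTC: 09:00-11:15, 12:15-14:15, 14:45-15:45 (add 3h to convert from UTC-3).
Yara in UTC: 08:30-17:30 (add 5h to convert from UTC-5).
Rina ∩ Pablo: 11:15-16:00, 17:30-18:00.
Rina ∩ Pablo ∩ Zane: 12:15-13:15, 15:15-16:00, 17:30-18:00.
Rina ∩ Pablo ∩ Zane ∩ Kavya: 12:15-12:30, 15:15-16:00, 17:30-17:45.
Rina ∩ Pablo ∩ Zane ∩ Kavya ∩ Beatriz: 12:15-12:30, 15:15-15:45.
Rina ∩ Pablo ∩ Zane ∩ Kavya ∩ Beatriz ∩ Yara: 12:15-12:30, 15:15-15:45.
So the common availability across everyone is 12:15-12:30, 15:15-15:45.
The last common window of at least 30 minutes is 15:15-15:45; a 30-minute meeting can start as late as 15:15 and still end by 15:45.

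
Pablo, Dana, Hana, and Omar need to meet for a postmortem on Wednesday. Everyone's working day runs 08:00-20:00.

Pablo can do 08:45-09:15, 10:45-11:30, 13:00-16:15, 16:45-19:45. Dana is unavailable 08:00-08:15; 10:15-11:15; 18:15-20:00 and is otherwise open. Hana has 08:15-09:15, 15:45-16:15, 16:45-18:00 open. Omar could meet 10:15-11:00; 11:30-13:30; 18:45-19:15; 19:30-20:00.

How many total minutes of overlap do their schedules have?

0

Pablo free: 08:45-09:15, 10:45-11:30, 13:00-16:15, 16:45-19:45.
Dana free: 08:15-10:15, 11:15-18:15 (invert busy blocks within the working day).
Hana free: 08:15-09:15, 15:45-16:15, 16:45-18:00.
Omar free: 10:15-11:00, 11:30-13:30, 18:45-19:15, 19:30-20:00.
Pablo ∩ Dana: 08:45-09:15, 11:15-11:30, 13:00-16:15, 16:45-18:15.
Pablo ∩ Dana ∩ Hana: 08:45-09:15, 15:45-16:15, 16:45-18:00.
Pablo ∩ Dana ∩ Hana ∩ Omar: ∅.
There is no time when everyone is free.
There is no common window, so the total is 0 minutes.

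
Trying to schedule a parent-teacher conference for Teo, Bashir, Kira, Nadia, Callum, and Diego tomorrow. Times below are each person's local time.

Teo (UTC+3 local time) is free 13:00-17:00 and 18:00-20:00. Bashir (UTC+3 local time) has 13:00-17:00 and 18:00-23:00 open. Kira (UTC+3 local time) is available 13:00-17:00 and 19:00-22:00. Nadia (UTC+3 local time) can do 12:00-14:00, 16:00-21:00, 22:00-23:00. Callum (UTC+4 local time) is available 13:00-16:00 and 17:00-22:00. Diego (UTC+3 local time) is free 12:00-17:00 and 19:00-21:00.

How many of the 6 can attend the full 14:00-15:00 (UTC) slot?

Teo in UTC: 10:00-14:00, 15:00-17:00 (subtract 3h to convert from UTC+3).
Bashir in UTC: 10:00-14:00, 15:00-20:00 (subtract 3h to convert from UTC+3).
Kira in UTC: 10:00-14:00, 16:00-19:00 (subtract 3h to convert from UTC+3).
Nadia in UTC: 09:00-11:00, 13:00-18:00, 19:00-20:00 (subtract 3h to convert from UTC+3).
Callum in UTC: 09:00-12:00, 13:00-18:00 (subtract 4h to convert from UTC+4).
Diego in UTC: 09:00-14:00, 16:00-18:00 (subtract 3h to convert from UTC+3).
Nadia and Callum can make the full 14:00-15:00 slot — that's 2.

2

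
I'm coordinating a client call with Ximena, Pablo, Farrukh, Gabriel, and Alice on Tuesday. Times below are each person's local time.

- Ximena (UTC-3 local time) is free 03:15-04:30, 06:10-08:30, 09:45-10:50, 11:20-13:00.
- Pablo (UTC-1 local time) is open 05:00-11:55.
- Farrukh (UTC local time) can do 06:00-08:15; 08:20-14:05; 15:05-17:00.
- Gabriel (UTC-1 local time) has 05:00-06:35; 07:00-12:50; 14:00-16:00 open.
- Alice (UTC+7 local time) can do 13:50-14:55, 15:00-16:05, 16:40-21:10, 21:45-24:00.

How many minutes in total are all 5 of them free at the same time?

Ximena in UTC: 06:15-07:30, 09:10-11:30, 12:45-13:50, 14:20-16:00 (add 3h to convert from UTC-3).
Pablo in UTC: 06:00-12:55 (add 1h to convert from UTC-1).
Farrukh in UTC: 06:00-08:15, 08:20-14:05, 15:05-17:00.
Gabriel in UTC: 06:00-07:35, 08:00-13:50, 15:00-17:00 (add 1h to convert from UTC-1).
Alice in UTC: 06:50-07:55, 08:00-09:05, 09:40-14:10, 14:45-17:00 (subtract 7h to convert from UTC+7).
Ximena ∩ Pablo: 06:15-07:30, 09:10-11:30, 12:45-12:55.
Ximena ∩ Pablo ∩ Farrukh: 06:15-07:30, 09:10-11:30, 12:45-12:55.
Ximena ∩ Pablo ∩ Farrukh ∩ Gabriel: 06:15-07:30, 09:10-11:30, 12:45-12:55.
Ximena ∩ Pablo ∩ Farrukh ∩ Gabriel ∩ Alice: 06:50-07:30, 09:40-11:30, 12:45-12:55.
Those are the intersection windows.
Summing the common windows: 40 + 110 + 10 = 160 minutes.

160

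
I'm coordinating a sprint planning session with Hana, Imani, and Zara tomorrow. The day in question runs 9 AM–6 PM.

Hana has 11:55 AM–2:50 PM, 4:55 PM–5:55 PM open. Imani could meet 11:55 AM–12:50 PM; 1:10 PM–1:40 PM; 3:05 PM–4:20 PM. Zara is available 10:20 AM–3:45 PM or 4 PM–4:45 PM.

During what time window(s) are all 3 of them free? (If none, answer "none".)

Hana ∩ Imani: 11:55-12:50, 13:10-13:40.
Hana ∩ Imani ∩ Zara: 11:55-12:50, 13:10-13:40.
So the common availability across everyone is 11:55-12:50, 13:10-13:40.

11:55-12:50, 13:10-13:40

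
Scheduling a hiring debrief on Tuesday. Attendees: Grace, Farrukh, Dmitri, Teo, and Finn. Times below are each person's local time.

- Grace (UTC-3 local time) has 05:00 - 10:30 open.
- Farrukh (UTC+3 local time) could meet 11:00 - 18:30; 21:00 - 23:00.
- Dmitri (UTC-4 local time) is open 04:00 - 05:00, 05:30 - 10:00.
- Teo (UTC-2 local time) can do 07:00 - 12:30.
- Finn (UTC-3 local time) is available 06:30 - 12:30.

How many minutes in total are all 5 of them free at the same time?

Grace in UTC: 08:00-13:30 (add 3h to convert from UTC-3).
Farrukh in UTC: 08:00-15:30, 18:00-20:00 (subtract 3h to convert from UTC+3).
Dmitri in UTC: 08:00-09:00, 09:30-14:00 (add 4h to convert from UTC-4).
Teo in UTC: 09:00-14:30 (add 2h to convert from UTC-2).
Finn in UTC: 09:30-15:30 (add 3h to convert from UTC-3).
Grace ∩ Farrukh: 08:00-13:30.
Grace ∩ Farrukh ∩ Dmitri: 08:00-09:00, 09:30-13:30.
Grace ∩ Farrukh ∩ Dmitri ∩ Teo: 09:30-13:30.
Grace ∩ Farrukh ∩ Dmitri ∩ Teo ∩ Finn: 09:30-13:30.
So the common availability across everyone is 09:30-13:30.
That's a single block of 240 minutes.

240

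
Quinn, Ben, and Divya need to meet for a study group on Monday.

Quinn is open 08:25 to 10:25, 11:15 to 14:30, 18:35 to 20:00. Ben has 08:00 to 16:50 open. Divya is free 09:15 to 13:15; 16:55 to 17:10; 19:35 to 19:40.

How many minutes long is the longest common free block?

120

Quinn ∩ Ben: 08:25-10:25, 11:15-14:30.
Quinn ∩ Ben ∩ Divya: 09:15-10:25, 11:15-13:15.
So the common availability across everyone is 09:15-10:25, 11:15-13:15.
The longest is 11:15-13:15 at 120 minutes.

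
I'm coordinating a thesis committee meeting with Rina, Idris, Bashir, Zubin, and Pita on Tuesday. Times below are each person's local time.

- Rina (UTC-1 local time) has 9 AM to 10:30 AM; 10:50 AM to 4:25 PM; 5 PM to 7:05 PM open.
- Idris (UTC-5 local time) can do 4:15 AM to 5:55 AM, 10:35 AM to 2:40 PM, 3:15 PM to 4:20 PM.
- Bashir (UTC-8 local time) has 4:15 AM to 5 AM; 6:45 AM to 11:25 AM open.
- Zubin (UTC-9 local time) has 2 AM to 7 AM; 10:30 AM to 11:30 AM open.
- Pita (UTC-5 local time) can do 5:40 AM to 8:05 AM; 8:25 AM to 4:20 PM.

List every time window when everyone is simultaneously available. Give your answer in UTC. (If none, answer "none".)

Rina in UTC: 10:00-11:30, 11:50-17:25, 18:00-20:05 (add 1h to convert from UTC-1).
Idris in UTC: 09:15-10:55, 15:35-19:40, 20:15-21:20 (add 5h to convert from UTC-5).
Bashir in UTC: 12:15-13:00, 14:45-19:25 (add 8h to convert from UTC-8).
Zubin in UTC: 11:00-16:00, 19:30-20:30 (add 9h to convert from UTC-9).
Pita in UTC: 10:40-13:05, 13:25-21:20 (add 5h to convert from UTC-5).
Rina ∩ Idris: 10:00-10:55, 15:35-17:25, 18:00-19:40.
Rina ∩ Idris ∩ Bashir: 15:35-17:25, 18:00-19:25.
Rina ∩ Idris ∩ Bashir ∩ Zubin: 15:35-16:00.
Rina ∩ Idris ∩ Bashir ∩ Zubin ∩ Pita: 15:35-16:00.
So the common availability across everyone is 15:35-16:00.

15:35-16:00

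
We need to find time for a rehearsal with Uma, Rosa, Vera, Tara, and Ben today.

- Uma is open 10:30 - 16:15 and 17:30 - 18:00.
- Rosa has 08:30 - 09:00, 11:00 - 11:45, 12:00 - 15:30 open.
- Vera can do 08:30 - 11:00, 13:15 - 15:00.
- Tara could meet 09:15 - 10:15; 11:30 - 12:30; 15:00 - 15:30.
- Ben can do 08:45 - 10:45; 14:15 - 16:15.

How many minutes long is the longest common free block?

Uma ∩ Rosa: 11:00-11:45, 12:00-15:30.
Uma ∩ Rosa ∩ Vera: 13:15-15:00.
Uma ∩ Rosa ∩ Vera ∩ Tara: ∅.
Uma ∩ Rosa ∩ Vera ∩ Tara ∩ Ben: ∅.
There is no time when everyone is free.
No common window exists, so the longest block is 0 minutes.

0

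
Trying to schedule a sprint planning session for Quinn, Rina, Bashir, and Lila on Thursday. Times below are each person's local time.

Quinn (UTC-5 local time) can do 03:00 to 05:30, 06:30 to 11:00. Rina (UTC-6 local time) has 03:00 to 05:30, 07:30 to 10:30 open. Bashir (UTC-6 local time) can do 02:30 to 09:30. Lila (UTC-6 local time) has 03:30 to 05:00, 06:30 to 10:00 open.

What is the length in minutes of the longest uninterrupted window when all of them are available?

120

Quinn in UTC: 08:00-10:30, 11:30-16:00 (add 5h to convert from UTC-5).
Rina in UTC: 09:00-11:30, 13:30-16:30 (add 6h to convert from UTC-6).
Bashir in UTC: 08:30-15:30 (add 6h to convert from UTC-6).
Lila in UTC: 09:30-11:00, 12:30-16:00 (add 6h to convert from UTC-6).
Quinn ∩ Rina: 09:00-10:30, 13:30-16:00.
Quinn ∩ Rina ∩ Bashir: 09:00-10:30, 13:30-15:30.
Quinn ∩ Rina ∩ Bashir ∩ Lila: 09:30-10:30, 13:30-15:30.
Those are the intersection windows.
The longest is 13:30-15:30 at 120 minutes.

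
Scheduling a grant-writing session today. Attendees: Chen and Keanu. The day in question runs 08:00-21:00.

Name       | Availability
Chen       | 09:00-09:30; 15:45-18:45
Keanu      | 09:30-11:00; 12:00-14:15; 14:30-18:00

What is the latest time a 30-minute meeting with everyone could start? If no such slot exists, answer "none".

Chen ∩ Keanu: 15:45-18:00.
The last common window of at least 30 minutes is 15:45-18:00; a 30-minute meeting can start as late as 17:30 and still end by 18:00.

17:30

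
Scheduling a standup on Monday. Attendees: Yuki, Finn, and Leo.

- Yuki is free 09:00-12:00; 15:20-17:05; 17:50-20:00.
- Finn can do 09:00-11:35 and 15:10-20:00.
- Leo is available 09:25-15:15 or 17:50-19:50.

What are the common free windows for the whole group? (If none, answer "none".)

Yuki ∩ Finn: 09:00-11:35, 15:20-17:05, 17:50-20:00.
Yuki ∩ Finn ∩ Leo: 09:25-11:35, 17:50-19:50.
Those are the intersection windows.

09:25-11:35, 17:50-19:50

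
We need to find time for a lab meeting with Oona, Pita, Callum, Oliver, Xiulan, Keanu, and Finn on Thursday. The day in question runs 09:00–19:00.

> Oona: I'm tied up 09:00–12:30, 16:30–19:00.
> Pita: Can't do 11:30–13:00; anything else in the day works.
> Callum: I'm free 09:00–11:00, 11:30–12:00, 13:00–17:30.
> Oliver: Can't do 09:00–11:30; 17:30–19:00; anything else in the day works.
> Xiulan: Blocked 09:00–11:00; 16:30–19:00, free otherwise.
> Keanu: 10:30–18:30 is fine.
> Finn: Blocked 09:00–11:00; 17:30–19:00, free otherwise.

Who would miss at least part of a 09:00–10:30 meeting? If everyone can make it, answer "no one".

Finn, Keanu, Oliver, Oona, Xiulan

Oona free: 12:30-16:30 (invert busy blocks within the working day).
Pita free: 09:00-11:30, 13:00-19:00 (invert busy blocks within the working day).
Callum free: 09:00-11:00, 11:30-12:00, 13:00-17:30.
Oliver free: 11:30-17:30 (invert busy blocks within the working day).
Xiulan free: 11:00-16:30 (invert busy blocks within the working day).
Keanu free: 10:30-18:30.
Finn free: 11:00-17:30 (invert busy blocks within the working day).
Oona: not fully free for 09:00-10:30. Pita: free for 09:00-10:30. Callum: free for 09:00-10:30. Oliver: not fully free for 09:00-10:30. Xiulan: not fully free for 09:00-10:30. Keanu: not fully free for 09:00-10:30. Finn: not fully free for 09:00-10:30.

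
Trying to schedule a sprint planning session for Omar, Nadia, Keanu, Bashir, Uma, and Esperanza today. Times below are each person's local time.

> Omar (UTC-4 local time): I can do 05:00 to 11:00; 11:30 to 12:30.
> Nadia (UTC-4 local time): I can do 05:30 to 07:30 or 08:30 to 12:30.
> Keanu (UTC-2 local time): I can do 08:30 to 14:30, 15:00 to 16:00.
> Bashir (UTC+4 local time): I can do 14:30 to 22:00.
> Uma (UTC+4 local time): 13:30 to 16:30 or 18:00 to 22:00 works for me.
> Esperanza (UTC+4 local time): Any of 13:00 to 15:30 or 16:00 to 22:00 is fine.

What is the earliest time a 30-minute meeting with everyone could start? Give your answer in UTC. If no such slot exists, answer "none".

Omar in UTC: 09:00-15:00, 15:30-16:30 (add 4h to convert from UTC-4).
Nadia in UTC: 09:30-11:30, 12:30-16:30 (add 4h to convert from UTC-4).
Keanu in UTC: 10:30-16:30, 17:00-18:00 (add 2h to convert from UTC-2).
Bashir in UTC: 10:30-18:00 (subtract 4h to convert from UTC+4).
Uma in UTC: 09:30-12:30, 14:00-18:00 (subtract 4h to convert from UTC+4).
Esperanza in UTC: 09:00-11:30, 12:00-18:00 (subtract 4h to convert from UTC+4).
Omar ∩ Nadia: 09:30-11:30, 12:30-15:00, 15:30-16:30.
Omar ∩ Nadia ∩ Keanu: 10:30-11:30, 12:30-15:00, 15:30-16:30.
Omar ∩ Nadia ∩ Keanu ∩ Bashir: 10:30-11:30, 12:30-15:00, 15:30-16:30.
Omar ∩ Nadia ∩ Keanu ∩ Bashir ∩ Uma: 10:30-11:30, 14:00-15:00, 15:30-16:30.
Omar ∩ Nadia ∩ Keanu ∩ Bashir ∩ Uma ∩ Esperanza: 10:30-11:30, 14:00-15:00, 15:30-16:30.
Those are the intersection windows.
The first common window of at least 30 minutes is 10:30-11:30, so the earliest start is 10:30.

10:30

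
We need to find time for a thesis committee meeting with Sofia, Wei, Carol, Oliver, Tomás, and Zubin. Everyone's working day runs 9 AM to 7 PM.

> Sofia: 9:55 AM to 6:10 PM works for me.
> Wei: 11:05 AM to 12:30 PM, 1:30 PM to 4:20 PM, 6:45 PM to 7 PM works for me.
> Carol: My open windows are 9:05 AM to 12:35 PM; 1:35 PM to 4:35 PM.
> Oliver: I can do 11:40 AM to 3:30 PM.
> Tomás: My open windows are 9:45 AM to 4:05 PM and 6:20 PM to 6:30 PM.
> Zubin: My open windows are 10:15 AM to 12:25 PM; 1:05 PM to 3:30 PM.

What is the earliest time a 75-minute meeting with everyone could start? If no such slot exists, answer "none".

Sofia ∩ Wei: 11:05-12:30, 13:30-16:20.
Sofia ∩ Wei ∩ Carol: 11:05-12:30, 13:35-16:20.
Sofia ∩ Wei ∩ Carol ∩ Oliver: 11:40-12:30, 13:35-15:30.
Sofia ∩ Wei ∩ Carol ∩ Oliver ∩ Tomás: 11:40-12:30, 13:35-15:30.
Sofia ∩ Wei ∩ Carol ∩ Oliver ∩ Tomás ∩ Zubin: 11:40-12:25, 13:35-15:30.
The first common window of at least 75 minutes is 13:35-15:30, so the earliest start is 13:35.

13:35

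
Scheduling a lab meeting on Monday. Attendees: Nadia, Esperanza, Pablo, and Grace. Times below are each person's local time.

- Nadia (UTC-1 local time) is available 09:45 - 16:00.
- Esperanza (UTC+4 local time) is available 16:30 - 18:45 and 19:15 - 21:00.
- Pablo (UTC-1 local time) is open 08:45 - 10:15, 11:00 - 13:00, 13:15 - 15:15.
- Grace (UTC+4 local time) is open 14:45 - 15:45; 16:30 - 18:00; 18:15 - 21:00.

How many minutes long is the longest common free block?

Nadia in UTC: 10:45-17:00 (add 1h to convert from UTC-1).
Esperanza in UTC: 12:30-14:45, 15:15-17:00 (subtract 4h to convert from UTC+4).
Pablo in UTC: 09:45-11:15, 12:00-14:00, 14:15-16:15 (add 1h to convert from UTC-1).
Grace in UTC: 10:45-11:45, 12:30-14:00, 14:15-17:00 (subtract 4h to convert from UTC+4).
Nadia ∩ Esperanza: 12:30-14:45, 15:15-17:00.
Nadia ∩ Esperanza ∩ Pablo: 12:30-14:00, 14:15-14:45, 15:15-16:15.
Nadia ∩ Esperanza ∩ Pablo ∩ Grace: 12:30-14:00, 14:15-14:45, 15:15-16:15.
The longest is 12:30-14:00 at 90 minutes.

90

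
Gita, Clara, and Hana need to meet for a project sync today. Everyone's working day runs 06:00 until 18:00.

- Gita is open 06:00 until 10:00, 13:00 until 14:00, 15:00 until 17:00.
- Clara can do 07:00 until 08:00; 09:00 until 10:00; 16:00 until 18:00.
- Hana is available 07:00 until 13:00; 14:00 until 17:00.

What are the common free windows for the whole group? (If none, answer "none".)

07:00-08:00, 09:00-10:00, 16:00-17:00

Gita ∩ Clara: 07:00-08:00, 09:00-10:00, 16:00-17:00.
Gita ∩ Clara ∩ Hana: 07:00-08:00, 09:00-10:00, 16:00-17:00.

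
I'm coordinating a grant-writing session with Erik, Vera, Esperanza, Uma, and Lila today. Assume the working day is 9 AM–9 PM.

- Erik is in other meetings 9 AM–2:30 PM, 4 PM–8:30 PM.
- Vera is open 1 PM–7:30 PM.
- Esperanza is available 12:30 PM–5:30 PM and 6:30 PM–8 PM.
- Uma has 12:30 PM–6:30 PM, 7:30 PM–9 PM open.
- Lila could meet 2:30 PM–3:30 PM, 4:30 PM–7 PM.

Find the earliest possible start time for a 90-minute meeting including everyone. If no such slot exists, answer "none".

Erik free: 14:30-16:00, 20:30-21:00 (invert busy blocks within the working day).
Vera free: 13:00-19:30.
Esperanza free: 12:30-17:30, 18:30-20:00.
Uma free: 12:30-18:30, 19:30-21:00.
Lila free: 14:30-15:30, 16:30-19:00.
Erik ∩ Vera: 14:30-16:00.
Erik ∩ Vera ∩ Esperanza: 14:30-16:00.
Erik ∩ Vera ∩ Esperanza ∩ Uma: 14:30-16:00.
Erik ∩ Vera ∩ Esperanza ∩ Uma ∩ Lila: 14:30-15:30.
So the common availability across everyone is 14:30-15:30.
No common window is at least 90 minutes long.

none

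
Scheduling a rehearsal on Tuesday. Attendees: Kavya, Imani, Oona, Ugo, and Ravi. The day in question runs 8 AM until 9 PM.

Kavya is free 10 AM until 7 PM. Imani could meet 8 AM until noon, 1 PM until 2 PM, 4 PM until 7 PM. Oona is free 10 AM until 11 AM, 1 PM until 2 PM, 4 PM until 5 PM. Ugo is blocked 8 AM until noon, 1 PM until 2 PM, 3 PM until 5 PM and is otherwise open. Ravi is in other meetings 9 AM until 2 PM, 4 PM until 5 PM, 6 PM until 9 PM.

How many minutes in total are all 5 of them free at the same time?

0

Kavya free: 10:00-19:00.
Imani free: 08:00-12:00, 13:00-14:00, 16:00-19:00.
Oona free: 10:00-11:00, 13:00-14:00, 16:00-17:00.
Ugo free: 12:00-13:00, 14:00-15:00, 17:00-21:00 (invert busy blocks within the working day).
Ravi free: 08:00-09:00, 14:00-16:00, 17:00-18:00 (invert busy blocks within the working day).
Kavya ∩ Imani: 10:00-12:00, 13:00-14:00, 16:00-19:00.
Kavya ∩ Imani ∩ Oona: 10:00-11:00, 13:00-14:00, 16:00-17:00.
Kavya ∩ Imani ∩ Oona ∩ Ugo: ∅.
Kavya ∩ Imani ∩ Oona ∩ Ugo ∩ Ravi: ∅.
There is no time when everyone is free.
There is no common window, so the total is 0 minutes.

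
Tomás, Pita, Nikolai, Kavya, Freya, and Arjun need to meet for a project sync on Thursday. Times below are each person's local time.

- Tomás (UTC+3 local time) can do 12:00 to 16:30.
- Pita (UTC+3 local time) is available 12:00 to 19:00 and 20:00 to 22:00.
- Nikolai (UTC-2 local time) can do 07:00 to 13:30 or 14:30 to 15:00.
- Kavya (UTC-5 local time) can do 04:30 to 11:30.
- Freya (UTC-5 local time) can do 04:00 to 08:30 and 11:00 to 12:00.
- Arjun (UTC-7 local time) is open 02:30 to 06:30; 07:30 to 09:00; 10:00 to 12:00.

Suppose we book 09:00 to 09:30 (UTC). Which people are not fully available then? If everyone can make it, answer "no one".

Tomás in UTC: 09:00-13:30 (subtract 3h to convert from UTC+3).
Pita in UTC: 09:00-16:00, 17:00-19:00 (subtract 3h to convert from UTC+3).
Nikolai in UTC: 09:00-15:30, 16:30-17:00 (add 2h to convert from UTC-2).
Kavya in UTC: 09:30-16:30 (add 5h to convert from UTC-5).
Freya in UTC: 09:00-13:30, 16:00-17:00 (add 5h to convert from UTC-5).
Arjun in UTC: 09:30-13:30, 14:30-16:00, 17:00-19:00 (add 7h to convert from UTC-7).
Tomás: free for 09:00-09:30. Pita: free for 09:00-09:30. Nikolai: free for 09:00-09:30. Kavya: not fully free for 09:00-09:30. Freya: free for 09:00-09:30. Arjun: not fully free for 09:00-09:30.

Arjun, Kavya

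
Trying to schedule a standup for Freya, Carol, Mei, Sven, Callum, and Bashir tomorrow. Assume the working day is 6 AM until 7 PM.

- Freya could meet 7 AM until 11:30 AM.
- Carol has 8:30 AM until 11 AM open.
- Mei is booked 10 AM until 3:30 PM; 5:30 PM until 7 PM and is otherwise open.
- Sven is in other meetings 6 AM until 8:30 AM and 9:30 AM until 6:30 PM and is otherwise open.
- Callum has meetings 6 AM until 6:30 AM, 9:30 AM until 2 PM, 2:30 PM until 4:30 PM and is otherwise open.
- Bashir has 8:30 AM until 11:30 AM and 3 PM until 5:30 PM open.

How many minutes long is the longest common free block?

60

Freya free: 07:00-11:30.
Carol free: 08:30-11:00.
Mei free: 06:00-10:00, 15:30-17:30 (invert busy blocks within the working day).
Sven free: 08:30-09:30, 18:30-19:00 (invert busy blocks within the working day).
Callum free: 06:30-09:30, 14:00-14:30, 16:30-19:00 (invert busy blocks within the working day).
Bashir free: 08:30-11:30, 15:00-17:30.
Freya ∩ Carol: 08:30-11:00.
Freya ∩ Carol ∩ Mei: 08:30-10:00.
Freya ∩ Carol ∩ Mei ∩ Sven: 08:30-09:30.
Freya ∩ Carol ∩ Mei ∩ Sven ∩ Callum: 08:30-09:30.
Freya ∩ Carol ∩ Mei ∩ Sven ∩ Callum ∩ Bashir: 08:30-09:30.
The longest is 08:30-09:30 at 60 minutes.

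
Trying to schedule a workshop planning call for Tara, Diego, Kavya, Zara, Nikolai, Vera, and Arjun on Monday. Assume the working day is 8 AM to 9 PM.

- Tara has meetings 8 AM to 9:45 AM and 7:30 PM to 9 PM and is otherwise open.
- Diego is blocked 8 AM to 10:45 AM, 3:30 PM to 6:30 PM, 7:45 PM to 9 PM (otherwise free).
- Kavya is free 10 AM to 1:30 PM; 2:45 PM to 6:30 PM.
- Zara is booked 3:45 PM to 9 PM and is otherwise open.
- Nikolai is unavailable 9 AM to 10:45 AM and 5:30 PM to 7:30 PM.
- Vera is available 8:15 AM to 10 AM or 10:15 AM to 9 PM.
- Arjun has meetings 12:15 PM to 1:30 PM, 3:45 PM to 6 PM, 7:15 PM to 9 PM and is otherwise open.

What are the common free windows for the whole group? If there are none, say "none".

Tara free: 09:45-19:30 (invert busy blocks within the working day).
Diego free: 10:45-15:30, 18:30-19:45 (invert busy blocks within the working day).
Kavya free: 10:00-13:30, 14:45-18:30.
Zara free: 08:00-15:45 (invert busy blocks within the working day).
Nikolai free: 08:00-09:00, 10:45-17:30, 19:30-21:00 (invert busy blocks within the working day).
Vera free: 08:15-10:00, 10:15-21:00.
Arjun free: 08:00-12:15, 13:30-15:45, 18:00-19:15 (invert busy blocks within the working day).
Tara ∩ Diego: 10:45-15:30, 18:30-19:30.
Tara ∩ Diego ∩ Kavya: 10:45-13:30, 14:45-15:30.
Tara ∩ Diego ∩ Kavya ∩ Zara: 10:45-13:30, 14:45-15:30.
Tara ∩ Diego ∩ Kavya ∩ Zara ∩ Nikolai: 10:45-13:30, 14:45-15:30.
Tara ∩ Diego ∩ Kavya ∩ Zara ∩ Nikolai ∩ Vera: 10:45-13:30, 14:45-15:30.
Tara ∩ Diego ∩ Kavya ∩ Zara ∩ Nikolai ∩ Vera ∩ Arjun: 10:45-12:15, 14:45-15:30.

10:45-12:15, 14:45-15:30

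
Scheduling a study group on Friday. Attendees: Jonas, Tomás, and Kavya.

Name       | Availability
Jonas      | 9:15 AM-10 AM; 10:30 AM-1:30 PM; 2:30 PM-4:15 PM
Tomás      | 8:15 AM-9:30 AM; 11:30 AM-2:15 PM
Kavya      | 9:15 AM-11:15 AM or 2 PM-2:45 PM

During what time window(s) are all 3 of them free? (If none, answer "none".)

Jonas ∩ Tomás: 09:15-09:30, 11:30-13:30.
Jonas ∩ Tomás ∩ Kavya: 09:15-09:30.
Those are the intersection windows.

09:15-09:30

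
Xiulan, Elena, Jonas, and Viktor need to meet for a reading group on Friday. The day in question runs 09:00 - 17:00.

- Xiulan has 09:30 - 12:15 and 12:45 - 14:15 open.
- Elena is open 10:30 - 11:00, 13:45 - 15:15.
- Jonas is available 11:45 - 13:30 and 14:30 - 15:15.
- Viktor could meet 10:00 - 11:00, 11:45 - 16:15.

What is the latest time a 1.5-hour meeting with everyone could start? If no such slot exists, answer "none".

Xiulan ∩ Elena: 10:30-11:00, 13:45-14:15.
Xiulan ∩ Elena ∩ Jonas: ∅.
Xiulan ∩ Elena ∩ Jonas ∩ Viktor: ∅.
There is no time when everyone is free.
No common window is at least 90 minutes long.

none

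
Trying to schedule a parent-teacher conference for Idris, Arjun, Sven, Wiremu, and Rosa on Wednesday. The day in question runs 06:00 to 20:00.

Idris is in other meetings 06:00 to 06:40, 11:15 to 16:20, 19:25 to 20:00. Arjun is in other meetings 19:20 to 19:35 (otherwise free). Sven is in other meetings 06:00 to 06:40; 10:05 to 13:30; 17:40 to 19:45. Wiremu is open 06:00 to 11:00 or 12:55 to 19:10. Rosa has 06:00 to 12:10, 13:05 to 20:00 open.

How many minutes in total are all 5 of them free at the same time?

285

Idris free: 06:40-11:15, 16:20-19:25 (invert busy blocks within the working day).
Arjun free: 06:00-19:20, 19:35-20:00 (invert busy blocks within the working day).
Sven free: 06:40-10:05, 13:30-17:40, 19:45-20:00 (invert busy blocks within the working day).
Wiremu free: 06:00-11:00, 12:55-19:10.
Rosa free: 06:00-12:10, 13:05-20:00.
Idris ∩ Arjun: 06:40-11:15, 16:20-19:20.
Idris ∩ Arjun ∩ Sven: 06:40-10:05, 16:20-17:40.
Idris ∩ Arjun ∩ Sven ∩ Wiremu: 06:40-10:05, 16:20-17:40.
Idris ∩ Arjun ∩ Sven ∩ Wiremu ∩ Rosa: 06:40-10:05, 16:20-17:40.
Those are the intersection windows.
Summing the common windows: 205 + 80 = 285 minutes.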